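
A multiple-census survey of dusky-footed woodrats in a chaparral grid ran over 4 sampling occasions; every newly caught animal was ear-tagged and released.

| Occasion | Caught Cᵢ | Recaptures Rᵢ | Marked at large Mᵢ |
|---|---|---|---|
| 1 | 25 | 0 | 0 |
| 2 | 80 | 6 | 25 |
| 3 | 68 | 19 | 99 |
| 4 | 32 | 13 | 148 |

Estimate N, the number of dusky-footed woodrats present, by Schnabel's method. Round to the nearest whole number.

Σ MᵢCᵢ = 0·25 + 25·80 + 99·68 + 148·32 = 0 + 2000 + 6732 + 4736 = 13468
Σ Rᵢ = 0 + 6 + 19 + 13 = 38
N̂ = 13468 / 38 ≈ 354.4 → 354

N ≈ 354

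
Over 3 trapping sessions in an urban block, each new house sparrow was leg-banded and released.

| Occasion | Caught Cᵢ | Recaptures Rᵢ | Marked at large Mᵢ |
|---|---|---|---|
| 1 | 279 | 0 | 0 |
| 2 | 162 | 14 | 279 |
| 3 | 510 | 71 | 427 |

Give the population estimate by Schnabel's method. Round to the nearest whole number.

Σ MᵢCᵢ = 0·279 + 279·162 + 427·510 = 0 + 45198 + 217770 = 262968
Σ Rᵢ = 0 + 14 + 71 = 85
N̂ = 262968 / 85 ≈ 3093.7 → 3094

N ≈ 3094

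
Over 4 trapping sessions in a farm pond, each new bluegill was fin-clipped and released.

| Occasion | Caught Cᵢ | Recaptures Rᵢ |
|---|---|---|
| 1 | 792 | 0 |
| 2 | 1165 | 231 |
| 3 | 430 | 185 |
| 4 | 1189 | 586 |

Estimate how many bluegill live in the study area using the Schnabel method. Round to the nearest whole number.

Marked at large before each occasion: Mᵢ = Σⱼ<ᵢ (Cⱼ − Rⱼ) → M1=0, M2=792, M3=1726, M4=1971
Σ MᵢCᵢ = 0·792 + 792·1165 + 1726·430 + 1971·1189 = 0 + 922680 + 742180 + 2343519 = 4008379
Σ Rᵢ = 0 + 231 + 185 + 586 = 1002
N̂ = 4008379 / 1002 ≈ 4000.4 → 4000

N ≈ 4000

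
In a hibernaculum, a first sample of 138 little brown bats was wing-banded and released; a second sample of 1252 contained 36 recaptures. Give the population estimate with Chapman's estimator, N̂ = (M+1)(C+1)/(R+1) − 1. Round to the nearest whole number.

N̂ = (138+1)(1252+1)/(36+1) − 1 = 139·1253/37 − 1
= 174167/37 − 1 ≈ 4707.2 − 1 ≈ 4706.2 → 4706

N ≈ 4706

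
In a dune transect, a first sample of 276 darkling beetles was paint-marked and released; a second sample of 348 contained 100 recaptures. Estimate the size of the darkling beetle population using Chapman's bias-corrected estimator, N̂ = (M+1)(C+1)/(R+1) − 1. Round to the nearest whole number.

N ≈ 956

N̂ = (276+1)(348+1)/(100+1) − 1 = 277·349/101 − 1
= 96673/101 − 1 ≈ 957.2 − 1 ≈ 956.2 → 956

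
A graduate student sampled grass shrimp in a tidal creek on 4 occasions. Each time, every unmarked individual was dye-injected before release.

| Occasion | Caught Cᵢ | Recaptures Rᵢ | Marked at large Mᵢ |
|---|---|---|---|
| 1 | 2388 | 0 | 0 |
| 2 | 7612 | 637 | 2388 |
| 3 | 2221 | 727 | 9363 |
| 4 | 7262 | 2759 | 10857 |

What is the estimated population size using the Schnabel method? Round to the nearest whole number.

Σ MᵢCᵢ = 0·2388 + 2388·7612 + 9363·2221 + 10857·7262 = 0 + 18177456 + 20795223 + 78843534 = 117816213
Σ Rᵢ = 0 + 637 + 727 + 2759 = 4123
N̂ = 117816213 / 4123 ≈ 28575.4 → 28575

N ≈ 28,575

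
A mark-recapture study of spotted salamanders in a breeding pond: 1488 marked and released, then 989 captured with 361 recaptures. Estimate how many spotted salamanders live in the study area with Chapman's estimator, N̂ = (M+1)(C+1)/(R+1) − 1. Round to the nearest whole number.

N̂ = (1488+1)(989+1)/(361+1) − 1 = 1489·990/362 − 1
= 1474110/362 − 1 ≈ 4072.1 − 1 ≈ 4071.1 → 4071

N ≈ 4071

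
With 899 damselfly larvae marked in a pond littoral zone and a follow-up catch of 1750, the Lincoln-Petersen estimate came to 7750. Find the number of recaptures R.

From N = M·C/R: R = M·C / N = 899·1750 / 7750 = 1573250 / 7750 = 203.

R = 203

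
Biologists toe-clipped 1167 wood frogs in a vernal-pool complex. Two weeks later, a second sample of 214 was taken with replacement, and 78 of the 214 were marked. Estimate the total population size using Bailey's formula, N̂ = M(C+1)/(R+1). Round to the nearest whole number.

N̂ = 1167·(214+1)/(78+1) = 1167·215/79 = 250905/79 ≈ 3176.0 → 3176

N ≈ 3176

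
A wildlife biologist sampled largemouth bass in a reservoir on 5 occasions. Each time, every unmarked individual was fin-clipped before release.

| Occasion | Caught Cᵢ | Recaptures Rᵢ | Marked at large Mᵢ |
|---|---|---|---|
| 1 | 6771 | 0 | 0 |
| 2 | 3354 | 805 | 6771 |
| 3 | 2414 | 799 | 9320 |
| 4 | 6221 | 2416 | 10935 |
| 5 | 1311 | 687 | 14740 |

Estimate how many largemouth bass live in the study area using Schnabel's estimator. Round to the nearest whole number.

Σ MᵢCᵢ = 0·6771 + 6771·3354 + 9320·2414 + 10935·6221 + 14740·1311 = 0 + 22709934 + 22498480 + 68026635 + 19324140 = 132559189
Σ Rᵢ = 0 + 805 + 799 + 2416 + 687 = 4707
N̂ = 132559189 / 4707 ≈ 28162.1 → 28162

N ≈ 28,162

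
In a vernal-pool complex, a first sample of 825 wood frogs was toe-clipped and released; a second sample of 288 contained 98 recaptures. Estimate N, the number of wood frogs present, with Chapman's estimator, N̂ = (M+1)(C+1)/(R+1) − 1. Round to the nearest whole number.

N ≈ 2410

N̂ = (825+1)(288+1)/(98+1) − 1 = 826·289/99 − 1
= 238714/99 − 1 ≈ 2411.3 − 1 ≈ 2410.3 → 2410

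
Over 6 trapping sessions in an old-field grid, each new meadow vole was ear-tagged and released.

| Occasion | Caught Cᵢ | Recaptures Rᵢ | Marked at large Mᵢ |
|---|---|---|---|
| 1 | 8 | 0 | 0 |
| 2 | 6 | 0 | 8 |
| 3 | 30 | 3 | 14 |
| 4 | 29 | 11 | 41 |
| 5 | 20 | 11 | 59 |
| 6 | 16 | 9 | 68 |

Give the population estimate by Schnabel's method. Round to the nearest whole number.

N ≈ 115

Σ MᵢCᵢ = 0·8 + 8·6 + 14·30 + 41·29 + 59·20 + 68·16 = 0 + 48 + 420 + 1189 + 1180 + 1088 = 3925
Σ Rᵢ = 0 + 0 + 3 + 11 + 11 + 9 = 34
N̂ = 3925 / 34 ≈ 115.4 → 115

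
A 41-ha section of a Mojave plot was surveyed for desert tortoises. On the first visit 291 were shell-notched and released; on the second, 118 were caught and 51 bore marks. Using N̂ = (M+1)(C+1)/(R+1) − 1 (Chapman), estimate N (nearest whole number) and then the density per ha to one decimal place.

N̂ = 292·119/52 − 1 = 34748/52 − 1 ≈ 667.2 → 667
Density = N̂ / area = 667 / 41 ≈ 16.27 → 16.3 per ha

density ≈ 16.3 desert tortoises per ha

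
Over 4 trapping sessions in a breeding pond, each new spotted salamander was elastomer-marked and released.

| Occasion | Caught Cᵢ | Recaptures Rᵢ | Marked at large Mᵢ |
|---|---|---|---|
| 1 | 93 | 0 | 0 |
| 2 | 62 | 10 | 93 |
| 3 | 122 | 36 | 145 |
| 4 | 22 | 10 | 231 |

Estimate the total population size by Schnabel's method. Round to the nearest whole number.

Σ MᵢCᵢ = 0·93 + 93·62 + 145·122 + 231·22 = 0 + 5766 + 17690 + 5082 = 28538
Σ Rᵢ = 0 + 10 + 36 + 10 = 56
N̂ = 28538 / 56 ≈ 509.6 → 510

N ≈ 510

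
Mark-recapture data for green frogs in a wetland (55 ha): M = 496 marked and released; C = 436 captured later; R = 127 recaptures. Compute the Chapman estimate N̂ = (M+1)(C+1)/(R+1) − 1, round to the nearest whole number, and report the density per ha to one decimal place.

density ≈ 30.8 green frogs per ha

N̂ = 497·437/128 − 1 = 217189/128 − 1 ≈ 1695.8 → 1696
Density = N̂ / area = 1696 / 55 ≈ 30.84 → 30.8 per ha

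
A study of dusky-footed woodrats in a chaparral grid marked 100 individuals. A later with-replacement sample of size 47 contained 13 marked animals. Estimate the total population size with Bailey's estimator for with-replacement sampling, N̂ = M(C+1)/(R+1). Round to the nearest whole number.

N ≈ 343

N̂ = 100·(47+1)/(13+1) = 100·48/14 = 4800/14 ≈ 342.9 → 343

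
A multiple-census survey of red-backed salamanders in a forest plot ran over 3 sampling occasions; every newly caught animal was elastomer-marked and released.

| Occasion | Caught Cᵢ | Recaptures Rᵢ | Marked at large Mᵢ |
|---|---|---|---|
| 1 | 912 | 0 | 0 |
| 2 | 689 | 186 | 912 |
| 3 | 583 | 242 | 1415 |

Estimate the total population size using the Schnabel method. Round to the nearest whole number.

N ≈ 3396

Σ MᵢCᵢ = 0·912 + 912·689 + 1415·583 = 0 + 628368 + 824945 = 1453313
Σ Rᵢ = 0 + 186 + 242 = 428
N̂ = 1453313 / 428 ≈ 3395.6 → 3396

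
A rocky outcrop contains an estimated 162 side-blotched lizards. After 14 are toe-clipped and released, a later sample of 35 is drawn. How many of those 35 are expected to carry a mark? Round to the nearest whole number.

Expected recaptures E[R] = M·C / N.
E[R] = 14 × 35 / 162 = 490 / 162 ≈ 3.0 → 3

expected recaptures ≈ 3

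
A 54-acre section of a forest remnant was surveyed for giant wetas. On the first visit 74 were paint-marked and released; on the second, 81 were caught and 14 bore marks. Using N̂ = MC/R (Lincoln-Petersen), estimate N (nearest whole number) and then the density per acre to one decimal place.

N̂ = 74·81/14 = 5994/14 ≈ 428.1 → 428
Density = N̂ / area = 428 / 54 ≈ 7.93 → 7.9 per acre

density ≈ 7.9 giant wetas per acre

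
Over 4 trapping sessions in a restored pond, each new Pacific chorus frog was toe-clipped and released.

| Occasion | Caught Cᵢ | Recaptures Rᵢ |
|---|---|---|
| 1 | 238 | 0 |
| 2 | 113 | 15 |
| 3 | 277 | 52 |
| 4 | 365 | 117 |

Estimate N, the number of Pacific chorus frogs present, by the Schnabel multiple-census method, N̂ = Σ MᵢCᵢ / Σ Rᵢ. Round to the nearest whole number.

N ≈ 1765

Marked at large before each occasion: Mᵢ = Σⱼ<ᵢ (Cⱼ − Rⱼ) → M1=0, M2=238, M3=336, M4=561
Σ MᵢCᵢ = 0·238 + 238·113 + 336·277 + 561·365 = 0 + 26894 + 93072 + 204765 = 324731
Σ Rᵢ = 0 + 15 + 52 + 117 = 184
N̂ = 324731 / 184 ≈ 1764.8 → 1765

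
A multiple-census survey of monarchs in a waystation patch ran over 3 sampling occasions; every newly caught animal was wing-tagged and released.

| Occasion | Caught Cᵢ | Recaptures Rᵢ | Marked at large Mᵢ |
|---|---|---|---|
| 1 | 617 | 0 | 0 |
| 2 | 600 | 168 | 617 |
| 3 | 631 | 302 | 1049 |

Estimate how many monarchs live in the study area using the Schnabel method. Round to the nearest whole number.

Σ MᵢCᵢ = 0·617 + 617·600 + 1049·631 = 0 + 370200 + 661919 = 1032119
Σ Rᵢ = 0 + 168 + 302 = 470
N̂ = 1032119 / 470 ≈ 2196.0 → 2196

N ≈ 2196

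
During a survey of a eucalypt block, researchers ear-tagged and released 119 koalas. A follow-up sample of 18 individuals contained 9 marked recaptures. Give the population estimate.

Lincoln-Petersen assumes M/N = R/C, so N = M·C / R.
N = (119 × 18) / 9 = 2142 / 9 = 238

N = 238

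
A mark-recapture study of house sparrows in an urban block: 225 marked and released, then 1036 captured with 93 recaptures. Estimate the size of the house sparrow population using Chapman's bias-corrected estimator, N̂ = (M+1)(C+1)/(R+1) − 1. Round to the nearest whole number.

N ≈ 2492

N̂ = (225+1)(1036+1)/(93+1) − 1 = 226·1037/94 − 1
= 234362/94 − 1 ≈ 2493.2 − 1 ≈ 2492.2 → 2492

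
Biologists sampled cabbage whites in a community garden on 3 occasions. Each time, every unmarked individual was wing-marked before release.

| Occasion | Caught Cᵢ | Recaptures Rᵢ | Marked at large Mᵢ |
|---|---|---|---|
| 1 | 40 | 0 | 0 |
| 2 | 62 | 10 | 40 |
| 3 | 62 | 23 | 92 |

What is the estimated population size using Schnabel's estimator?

N = 248

Σ MᵢCᵢ = 0·40 + 40·62 + 92·62 = 0 + 2480 + 5704 = 8184
Σ Rᵢ = 0 + 10 + 23 = 33
N̂ = 8184 / 33 = 248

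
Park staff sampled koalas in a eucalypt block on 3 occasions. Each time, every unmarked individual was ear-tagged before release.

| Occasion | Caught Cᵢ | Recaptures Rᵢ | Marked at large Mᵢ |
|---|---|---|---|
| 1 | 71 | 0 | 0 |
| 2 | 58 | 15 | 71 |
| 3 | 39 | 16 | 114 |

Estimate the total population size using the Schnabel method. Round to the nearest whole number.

Σ MᵢCᵢ = 0·71 + 71·58 + 114·39 = 0 + 4118 + 4446 = 8564
Σ Rᵢ = 0 + 15 + 16 = 31
N̂ = 8564 / 31 ≈ 276.3 → 276

N ≈ 276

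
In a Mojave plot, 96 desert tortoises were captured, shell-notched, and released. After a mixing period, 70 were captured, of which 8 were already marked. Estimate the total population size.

Lincoln-Petersen assumes M/N = R/C, so N = M·C / R.
N = (96 × 70) / 8 = 6720 / 8 = 840

N = 840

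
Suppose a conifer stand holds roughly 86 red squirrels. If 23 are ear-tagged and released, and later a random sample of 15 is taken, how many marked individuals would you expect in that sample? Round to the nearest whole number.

expected recaptures ≈ 4

Expected recaptures E[R] = M·C / N.
E[R] = 23 × 15 / 86 = 345 / 86 ≈ 4.0 → 4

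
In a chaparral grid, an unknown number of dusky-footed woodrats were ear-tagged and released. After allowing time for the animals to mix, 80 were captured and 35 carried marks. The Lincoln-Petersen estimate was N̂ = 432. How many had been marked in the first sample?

From N = M·C/R: M = N·R / C = 432·35 / 80 = 15120 / 80 = 189.

M = 189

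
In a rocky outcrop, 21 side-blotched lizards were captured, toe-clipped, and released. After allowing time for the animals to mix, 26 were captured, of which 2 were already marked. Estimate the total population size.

The marked fraction in the recapture sample should equal the marked fraction in the population: 2/26 = 21/N.
N = (21 × 26) / 2 = 546 / 2 = 273

N = 273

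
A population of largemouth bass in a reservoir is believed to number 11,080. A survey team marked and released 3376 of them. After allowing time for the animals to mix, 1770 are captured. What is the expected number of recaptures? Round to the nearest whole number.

expected recaptures ≈ 539

The marked fraction of the population is 3376/11080, so in a sample of 1770 expect C·(M/N) marked.
E[R] = 3376 × 1770 / 11080 = 5975520 / 11080 ≈ 539.3 → 539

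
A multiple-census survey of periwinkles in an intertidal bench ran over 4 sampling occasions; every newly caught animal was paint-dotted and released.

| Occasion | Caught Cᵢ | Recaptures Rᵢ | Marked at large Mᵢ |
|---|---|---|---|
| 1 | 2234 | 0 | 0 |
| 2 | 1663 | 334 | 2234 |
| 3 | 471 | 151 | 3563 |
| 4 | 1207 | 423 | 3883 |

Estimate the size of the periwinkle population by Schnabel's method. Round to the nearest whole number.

N ≈ 11,101

Σ MᵢCᵢ = 0·2234 + 2234·1663 + 3563·471 + 3883·1207 = 0 + 3715142 + 1678173 + 4686781 = 10080096
Σ Rᵢ = 0 + 334 + 151 + 423 = 908
N̂ = 10080096 / 908 ≈ 11101.4 → 11101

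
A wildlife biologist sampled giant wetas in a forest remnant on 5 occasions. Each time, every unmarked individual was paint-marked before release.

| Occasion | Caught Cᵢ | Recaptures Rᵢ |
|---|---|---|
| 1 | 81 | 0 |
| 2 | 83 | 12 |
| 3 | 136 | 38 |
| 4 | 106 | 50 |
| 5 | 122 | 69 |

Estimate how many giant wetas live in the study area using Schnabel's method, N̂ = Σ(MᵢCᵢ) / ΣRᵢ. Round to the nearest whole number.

N ≈ 540

Marked at large before each occasion: Mᵢ = Σⱼ<ᵢ (Cⱼ − Rⱼ) → M1=0, M2=81, M3=152, M4=250, M5=306
Σ MᵢCᵢ = 0·81 + 81·83 + 152·136 + 250·106 + 306·122 = 0 + 6723 + 20672 + 26500 + 37332 = 91227
Σ Rᵢ = 0 + 12 + 38 + 50 + 69 = 169
N̂ = 91227 / 169 ≈ 539.8 → 540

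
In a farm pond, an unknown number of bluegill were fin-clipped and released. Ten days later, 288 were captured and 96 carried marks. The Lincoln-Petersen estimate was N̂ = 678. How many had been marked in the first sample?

From N = M·C/R: M = N·R / C = 678·96 / 288 = 65088 / 288 = 226.

M = 226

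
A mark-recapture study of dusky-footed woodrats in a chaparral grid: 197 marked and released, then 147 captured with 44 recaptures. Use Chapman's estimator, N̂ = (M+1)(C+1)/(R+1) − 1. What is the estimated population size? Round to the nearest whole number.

N ≈ 650

N̂ = (197+1)(147+1)/(44+1) − 1 = 198·148/45 − 1
= 29304/45 − 1 ≈ 651.2 − 1 ≈ 650.2 → 650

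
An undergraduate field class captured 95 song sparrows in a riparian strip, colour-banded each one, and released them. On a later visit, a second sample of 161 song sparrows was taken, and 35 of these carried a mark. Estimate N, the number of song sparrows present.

N = 437

N = (95 × 161) / 35 = 15295 / 35 = 437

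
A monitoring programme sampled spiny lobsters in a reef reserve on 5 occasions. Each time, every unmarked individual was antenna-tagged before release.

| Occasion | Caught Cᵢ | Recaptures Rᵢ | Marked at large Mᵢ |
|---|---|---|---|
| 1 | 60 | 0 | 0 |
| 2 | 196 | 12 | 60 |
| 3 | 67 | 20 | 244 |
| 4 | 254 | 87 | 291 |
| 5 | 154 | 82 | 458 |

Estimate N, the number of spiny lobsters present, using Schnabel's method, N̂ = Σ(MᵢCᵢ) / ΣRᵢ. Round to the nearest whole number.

Σ MᵢCᵢ = 0·60 + 60·196 + 244·67 + 291·254 + 458·154 = 0 + 11760 + 16348 + 73914 + 70532 = 172554
Σ Rᵢ = 0 + 12 + 20 + 87 + 82 = 201
N̂ = 172554 / 201 ≈ 858.48 → 858

N ≈ 858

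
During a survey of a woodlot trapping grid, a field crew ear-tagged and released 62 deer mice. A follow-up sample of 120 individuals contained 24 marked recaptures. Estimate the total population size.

If marked individuals mix randomly, R/C ≈ M/N, giving N ≈ M·C/R.
N = (62 × 120) / 24 = 7440 / 24 = 310

N = 310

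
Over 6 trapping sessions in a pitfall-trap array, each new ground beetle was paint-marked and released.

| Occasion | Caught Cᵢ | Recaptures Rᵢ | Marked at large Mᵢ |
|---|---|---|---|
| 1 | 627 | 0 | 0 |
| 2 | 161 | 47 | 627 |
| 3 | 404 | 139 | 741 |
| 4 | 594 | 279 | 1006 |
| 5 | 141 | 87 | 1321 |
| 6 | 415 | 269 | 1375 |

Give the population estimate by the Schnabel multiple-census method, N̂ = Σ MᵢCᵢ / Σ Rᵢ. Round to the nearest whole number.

N ≈ 2137

Σ MᵢCᵢ = 0·627 + 627·161 + 741·404 + 1006·594 + 1321·141 + 1375·415 = 0 + 100947 + 299364 + 597564 + 186261 + 570625 = 1754761
Σ Rᵢ = 0 + 47 + 139 + 279 + 87 + 269 = 821
N̂ = 1754761 / 821 ≈ 2137.3 → 2137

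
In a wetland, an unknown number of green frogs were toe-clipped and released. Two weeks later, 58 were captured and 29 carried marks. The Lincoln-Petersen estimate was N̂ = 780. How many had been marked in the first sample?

From N = M·C/R: M = N·R / C = 780·29 / 58 = 22620 / 58 = 390.

M = 390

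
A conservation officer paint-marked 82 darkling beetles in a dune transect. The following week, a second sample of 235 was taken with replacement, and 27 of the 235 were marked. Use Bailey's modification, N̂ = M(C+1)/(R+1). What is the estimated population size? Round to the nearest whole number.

N̂ = 82·(235+1)/(27+1) = 82·236/28 = 19352/28 ≈ 691.1 → 691

N ≈ 691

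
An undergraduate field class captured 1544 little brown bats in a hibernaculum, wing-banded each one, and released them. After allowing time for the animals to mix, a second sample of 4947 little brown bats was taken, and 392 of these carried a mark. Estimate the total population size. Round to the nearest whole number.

If marked individuals mix randomly, R/C ≈ M/N, giving N ≈ M·C/R.
N = (1544 × 4947) / 392 = 7638168 / 392 ≈ 19485.1 → 19485

N ≈ 19,485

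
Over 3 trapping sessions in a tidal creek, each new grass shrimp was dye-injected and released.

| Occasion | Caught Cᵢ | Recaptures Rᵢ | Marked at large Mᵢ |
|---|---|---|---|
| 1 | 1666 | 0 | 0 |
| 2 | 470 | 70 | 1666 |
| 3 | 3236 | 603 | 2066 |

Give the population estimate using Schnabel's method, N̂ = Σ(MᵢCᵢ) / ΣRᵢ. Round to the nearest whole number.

Σ MᵢCᵢ = 0·1666 + 1666·470 + 2066·3236 = 0 + 783020 + 6685576 = 7468596
Σ Rᵢ = 0 + 70 + 603 = 673
N̂ = 7468596 / 673 ≈ 11097.47 → 11097

N ≈ 11,097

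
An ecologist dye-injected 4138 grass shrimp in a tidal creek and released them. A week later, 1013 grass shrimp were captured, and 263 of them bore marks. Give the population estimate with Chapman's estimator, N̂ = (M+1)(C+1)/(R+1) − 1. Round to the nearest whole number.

N ≈ 15,897

N̂ = (4138+1)(1013+1)/(263+1) − 1 = 4139·1014/264 − 1
= 4196946/264 − 1 ≈ 15897.5 − 1 ≈ 15896.5 → 15897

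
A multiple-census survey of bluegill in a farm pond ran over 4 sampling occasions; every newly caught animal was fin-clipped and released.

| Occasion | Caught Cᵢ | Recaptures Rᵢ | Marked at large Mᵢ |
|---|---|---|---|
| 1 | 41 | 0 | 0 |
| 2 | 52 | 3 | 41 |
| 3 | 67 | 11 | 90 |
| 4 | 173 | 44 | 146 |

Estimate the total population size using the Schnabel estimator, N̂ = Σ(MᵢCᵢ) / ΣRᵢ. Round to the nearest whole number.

N ≈ 576

Σ MᵢCᵢ = 0·41 + 41·52 + 90·67 + 146·173 = 0 + 2132 + 6030 + 25258 = 33420
Σ Rᵢ = 0 + 3 + 11 + 44 = 58
N̂ = 33420 / 58 ≈ 576.2 → 576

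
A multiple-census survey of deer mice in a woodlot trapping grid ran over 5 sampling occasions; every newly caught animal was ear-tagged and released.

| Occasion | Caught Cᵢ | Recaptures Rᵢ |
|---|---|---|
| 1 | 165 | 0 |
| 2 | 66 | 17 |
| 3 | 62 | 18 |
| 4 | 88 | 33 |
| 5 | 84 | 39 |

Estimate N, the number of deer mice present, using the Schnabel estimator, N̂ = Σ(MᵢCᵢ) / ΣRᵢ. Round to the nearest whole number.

N ≈ 684

Marked at large before each occasion: Mᵢ = Σⱼ<ᵢ (Cⱼ − Rⱼ) → M1=0, M2=165, M3=214, M4=258, M5=313
Σ MᵢCᵢ = 0·165 + 165·66 + 214·62 + 258·88 + 313·84 = 0 + 10890 + 13268 + 22704 + 26292 = 73154
Σ Rᵢ = 0 + 17 + 18 + 33 + 39 = 107
N̂ = 73154 / 107 ≈ 683.7 → 684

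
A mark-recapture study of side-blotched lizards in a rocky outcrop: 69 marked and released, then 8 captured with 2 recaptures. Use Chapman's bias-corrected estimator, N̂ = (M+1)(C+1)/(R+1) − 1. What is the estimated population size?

N̂ = (69+1)(8+1)/(2+1) − 1 = 70·9/3 − 1
= 630/3 − 1 = 210 − 1 = 209

N = 209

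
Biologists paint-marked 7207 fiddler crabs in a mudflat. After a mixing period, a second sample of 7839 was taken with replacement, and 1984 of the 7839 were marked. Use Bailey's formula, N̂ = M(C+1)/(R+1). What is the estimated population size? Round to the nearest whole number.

N ≈ 28,465

N̂ = 7207·(7839+1)/(1984+1) = 7207·7840/1985 = 56502880/1985 ≈ 28464.9 → 28465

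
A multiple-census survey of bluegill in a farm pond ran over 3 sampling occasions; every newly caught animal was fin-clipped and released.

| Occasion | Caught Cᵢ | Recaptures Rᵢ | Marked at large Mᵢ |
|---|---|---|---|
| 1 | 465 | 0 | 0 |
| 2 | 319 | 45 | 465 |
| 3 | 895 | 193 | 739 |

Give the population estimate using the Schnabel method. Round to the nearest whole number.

N ≈ 3402

Σ MᵢCᵢ = 0·465 + 465·319 + 739·895 = 0 + 148335 + 661405 = 809740
Σ Rᵢ = 0 + 45 + 193 = 238
N̂ = 809740 / 238 ≈ 3402.3 → 3402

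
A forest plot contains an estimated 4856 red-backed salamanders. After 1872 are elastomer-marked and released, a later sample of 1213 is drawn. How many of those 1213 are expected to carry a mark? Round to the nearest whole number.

expected recaptures ≈ 468

The marked fraction of the population is 1872/4856, so in a sample of 1213 expect C·(M/N) marked.
E[R] = 1872 × 1213 / 4856 = 2270736 / 4856 ≈ 467.6 → 468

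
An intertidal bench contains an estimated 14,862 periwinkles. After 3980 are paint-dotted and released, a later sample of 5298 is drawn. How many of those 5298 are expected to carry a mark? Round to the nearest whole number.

expected recaptures ≈ 1419

The marked fraction of the population is 3980/14862, so in a sample of 5298 expect C·(M/N) marked.
E[R] = 3980 × 5298 / 14862 = 21086040 / 14862 ≈ 1418.8 → 1419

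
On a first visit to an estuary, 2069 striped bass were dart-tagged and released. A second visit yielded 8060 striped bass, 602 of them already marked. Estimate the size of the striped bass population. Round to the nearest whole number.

If marked individuals mix randomly, R/C ≈ M/N, giving N ≈ M·C/R.
N = (2069 × 8060) / 602 = 16676140 / 602 ≈ 27701.2 → 27701

N ≈ 27,701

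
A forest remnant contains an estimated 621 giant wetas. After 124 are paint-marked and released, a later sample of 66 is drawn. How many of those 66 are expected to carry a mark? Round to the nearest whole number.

Expected recaptures E[R] = M·C / N.
E[R] = 124 × 66 / 621 = 8184 / 621 ≈ 13.2 → 13

expected recaptures ≈ 13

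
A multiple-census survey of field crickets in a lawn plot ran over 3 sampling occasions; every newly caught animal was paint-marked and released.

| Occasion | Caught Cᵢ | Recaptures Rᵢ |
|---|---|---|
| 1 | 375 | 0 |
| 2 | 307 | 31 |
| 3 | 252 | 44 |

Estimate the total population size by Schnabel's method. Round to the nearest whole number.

Marked at large before each occasion: Mᵢ = Σⱼ<ᵢ (Cⱼ − Rⱼ) → M1=0, M2=375, M3=651
Σ MᵢCᵢ = 0·375 + 375·307 + 651·252 = 0 + 115125 + 164052 = 279177
Σ Rᵢ = 0 + 31 + 44 = 75
N̂ = 279177 / 75 ≈ 3722.4 → 3722

N ≈ 3722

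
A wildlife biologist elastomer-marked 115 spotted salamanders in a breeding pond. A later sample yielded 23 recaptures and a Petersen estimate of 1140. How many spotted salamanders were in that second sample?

C = 228

From N = M·C/R: C = N·R / M = 1140·23 / 115 = 26220 / 115 = 228.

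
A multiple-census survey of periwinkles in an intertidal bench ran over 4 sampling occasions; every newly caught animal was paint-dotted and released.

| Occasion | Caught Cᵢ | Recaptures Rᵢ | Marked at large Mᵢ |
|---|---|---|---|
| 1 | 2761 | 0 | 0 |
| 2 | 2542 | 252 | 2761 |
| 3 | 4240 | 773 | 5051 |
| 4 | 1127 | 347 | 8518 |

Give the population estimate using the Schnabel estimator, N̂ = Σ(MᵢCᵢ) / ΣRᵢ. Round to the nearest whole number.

Σ MᵢCᵢ = 0·2761 + 2761·2542 + 5051·4240 + 8518·1127 = 0 + 7018462 + 21416240 + 9599786 = 38034488
Σ Rᵢ = 0 + 252 + 773 + 347 = 1372
N̂ = 38034488 / 1372 ≈ 27721.9 → 27722

N ≈ 27,722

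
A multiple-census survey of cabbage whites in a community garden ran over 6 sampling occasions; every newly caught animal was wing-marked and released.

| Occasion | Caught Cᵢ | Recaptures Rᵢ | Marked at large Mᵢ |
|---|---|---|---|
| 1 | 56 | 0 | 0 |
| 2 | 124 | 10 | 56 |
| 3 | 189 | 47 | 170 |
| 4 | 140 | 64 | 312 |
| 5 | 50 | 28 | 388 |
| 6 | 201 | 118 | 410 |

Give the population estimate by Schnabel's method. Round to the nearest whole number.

N ≈ 691

Σ MᵢCᵢ = 0·56 + 56·124 + 170·189 + 312·140 + 388·50 + 410·201 = 0 + 6944 + 32130 + 43680 + 19400 + 82410 = 184564
Σ Rᵢ = 0 + 10 + 47 + 64 + 28 + 118 = 267
N̂ = 184564 / 267 ≈ 691.3 → 691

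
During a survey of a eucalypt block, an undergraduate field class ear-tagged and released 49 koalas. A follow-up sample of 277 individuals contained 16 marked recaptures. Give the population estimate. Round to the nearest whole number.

N ≈ 848

The marked fraction in the recapture sample should equal the marked fraction in the population: 16/277 = 49/N.
N = (49 × 277) / 16 = 13573 / 16 ≈ 848.3 → 848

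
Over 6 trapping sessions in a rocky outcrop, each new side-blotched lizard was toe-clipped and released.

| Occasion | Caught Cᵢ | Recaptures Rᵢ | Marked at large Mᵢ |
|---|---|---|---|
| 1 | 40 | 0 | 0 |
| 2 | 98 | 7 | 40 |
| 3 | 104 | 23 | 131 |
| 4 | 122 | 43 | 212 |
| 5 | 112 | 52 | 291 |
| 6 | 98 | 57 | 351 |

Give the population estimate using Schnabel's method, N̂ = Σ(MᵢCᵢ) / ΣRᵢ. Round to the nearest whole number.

N ≈ 607

Σ MᵢCᵢ = 0·40 + 40·98 + 131·104 + 212·122 + 291·112 + 351·98 = 0 + 3920 + 13624 + 25864 + 32592 + 34398 = 110398
Σ Rᵢ = 0 + 7 + 23 + 43 + 52 + 57 = 182
N̂ = 110398 / 182 ≈ 606.6 → 607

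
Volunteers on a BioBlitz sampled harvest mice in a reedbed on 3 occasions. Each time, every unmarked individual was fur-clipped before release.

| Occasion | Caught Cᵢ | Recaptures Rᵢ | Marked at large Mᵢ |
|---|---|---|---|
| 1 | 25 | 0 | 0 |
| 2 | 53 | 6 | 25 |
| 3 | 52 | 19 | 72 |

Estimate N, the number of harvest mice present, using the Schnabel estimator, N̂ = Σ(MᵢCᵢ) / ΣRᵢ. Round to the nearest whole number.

N ≈ 203

Σ MᵢCᵢ = 0·25 + 25·53 + 72·52 = 0 + 1325 + 3744 = 5069
Σ Rᵢ = 0 + 6 + 19 = 25
N̂ = 5069 / 25 ≈ 202.8 → 203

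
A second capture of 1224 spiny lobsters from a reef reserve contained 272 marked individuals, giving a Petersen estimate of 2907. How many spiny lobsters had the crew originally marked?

From N = M·C/R: M = N·R / C = 2907·272 / 1224 = 790704 / 1224 = 646.

M = 646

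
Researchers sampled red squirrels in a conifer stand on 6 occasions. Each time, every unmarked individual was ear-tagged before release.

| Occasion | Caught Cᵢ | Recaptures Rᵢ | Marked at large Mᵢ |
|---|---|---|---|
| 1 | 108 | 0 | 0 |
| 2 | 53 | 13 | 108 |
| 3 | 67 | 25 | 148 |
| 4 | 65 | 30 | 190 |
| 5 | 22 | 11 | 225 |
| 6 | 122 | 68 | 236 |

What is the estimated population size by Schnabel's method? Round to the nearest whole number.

Σ MᵢCᵢ = 0·108 + 108·53 + 148·67 + 190·65 + 225·22 + 236·122 = 0 + 5724 + 9916 + 12350 + 4950 + 28792 = 61732
Σ Rᵢ = 0 + 13 + 25 + 30 + 11 + 68 = 147
N̂ = 61732 / 147 ≈ 419.9 → 420

N ≈ 420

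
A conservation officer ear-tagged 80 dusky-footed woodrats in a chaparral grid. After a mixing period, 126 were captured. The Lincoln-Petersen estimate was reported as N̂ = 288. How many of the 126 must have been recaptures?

R = 35

From N = M·C/R: R = M·C / N = 80·126 / 288 = 10080 / 288 = 35.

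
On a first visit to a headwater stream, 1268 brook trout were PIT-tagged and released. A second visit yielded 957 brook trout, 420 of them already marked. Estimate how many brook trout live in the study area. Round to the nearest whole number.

N ≈ 2889

N = (1268 × 957) / 420 = 1213476 / 420 ≈ 2889.2 → 2889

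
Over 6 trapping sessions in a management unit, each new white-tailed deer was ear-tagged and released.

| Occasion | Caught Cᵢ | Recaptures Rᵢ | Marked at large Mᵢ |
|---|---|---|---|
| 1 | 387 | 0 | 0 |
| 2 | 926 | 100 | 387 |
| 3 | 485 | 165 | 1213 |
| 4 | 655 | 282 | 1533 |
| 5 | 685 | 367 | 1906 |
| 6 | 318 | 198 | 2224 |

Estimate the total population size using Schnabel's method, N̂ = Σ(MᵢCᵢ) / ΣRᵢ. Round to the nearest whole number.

Σ MᵢCᵢ = 0·387 + 387·926 + 1213·485 + 1533·655 + 1906·685 + 2224·318 = 0 + 358362 + 588305 + 1004115 + 1305610 + 707232 = 3963624
Σ Rᵢ = 0 + 100 + 165 + 282 + 367 + 198 = 1112
N̂ = 3963624 / 1112 ≈ 3564.4 → 3564

N ≈ 3564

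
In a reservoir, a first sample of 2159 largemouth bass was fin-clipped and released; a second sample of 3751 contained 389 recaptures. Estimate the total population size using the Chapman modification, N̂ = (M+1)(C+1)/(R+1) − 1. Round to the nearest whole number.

N̂ = (2159+1)(3751+1)/(389+1) − 1 = 2160·3752/390 − 1
= 8104320/390 − 1 ≈ 20780.3 − 1 ≈ 20779.3 → 20779

N ≈ 20,779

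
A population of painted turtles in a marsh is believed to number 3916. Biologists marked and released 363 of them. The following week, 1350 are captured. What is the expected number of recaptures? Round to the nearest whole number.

The marked fraction of the population is 363/3916, so in a sample of 1350 expect C·(M/N) marked.
E[R] = 363 × 1350 / 3916 = 490050 / 3916 ≈ 125.1 → 125

expected recaptures ≈ 125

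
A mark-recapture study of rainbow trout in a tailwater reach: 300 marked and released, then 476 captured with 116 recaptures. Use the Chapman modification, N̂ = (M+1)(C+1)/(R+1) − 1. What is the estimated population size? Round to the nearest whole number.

N ≈ 1226

N̂ = (300+1)(476+1)/(116+1) − 1 = 301·477/117 − 1
= 143577/117 − 1 ≈ 1227.2 − 1 ≈ 1226.2 → 1226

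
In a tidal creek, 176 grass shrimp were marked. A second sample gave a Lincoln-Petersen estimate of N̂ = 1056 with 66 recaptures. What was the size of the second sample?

From N = M·C/R: C = N·R / M = 1056·66 / 176 = 69696 / 176 = 396.

C = 396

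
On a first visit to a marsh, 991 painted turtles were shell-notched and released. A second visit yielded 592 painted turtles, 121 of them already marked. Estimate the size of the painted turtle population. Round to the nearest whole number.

N = (991 × 592) / 121 = 586672 / 121 ≈ 4848.5 → 4849

N ≈ 4849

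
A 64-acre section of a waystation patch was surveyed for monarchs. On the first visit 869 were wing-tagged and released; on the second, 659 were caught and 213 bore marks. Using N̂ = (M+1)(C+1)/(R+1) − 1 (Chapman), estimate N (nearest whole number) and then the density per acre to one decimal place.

density ≈ 41.9 monarchs per acre

N̂ = 870·660/214 − 1 = 574200/214 − 1 ≈ 2682.2 → 2682
Density = N̂ / area = 2682 / 64 ≈ 41.91 → 41.9 per acre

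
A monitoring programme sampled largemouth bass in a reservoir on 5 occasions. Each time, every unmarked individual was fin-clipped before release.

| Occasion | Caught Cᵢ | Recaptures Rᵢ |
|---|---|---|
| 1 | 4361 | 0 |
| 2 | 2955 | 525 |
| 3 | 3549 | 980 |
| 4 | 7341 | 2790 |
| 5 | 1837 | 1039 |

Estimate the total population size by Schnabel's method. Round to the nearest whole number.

N ≈ 24,607

Marked at large before each occasion: Mᵢ = Σⱼ<ᵢ (Cⱼ − Rⱼ) → M1=0, M2=4361, M3=6791, M4=9360, M5=13911
Σ MᵢCᵢ = 0·4361 + 4361·2955 + 6791·3549 + 9360·7341 + 13911·1837 = 0 + 12886755 + 24101259 + 68711760 + 25554507 = 131254281
Σ Rᵢ = 0 + 525 + 980 + 2790 + 1039 = 5334
N̂ = 131254281 / 5334 ≈ 24607.1 → 24607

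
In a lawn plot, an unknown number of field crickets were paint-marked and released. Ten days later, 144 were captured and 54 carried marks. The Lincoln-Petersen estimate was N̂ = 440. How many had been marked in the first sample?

M = 165

From N = M·C/R: M = N·R / C = 440·54 / 144 = 23760 / 144 = 165.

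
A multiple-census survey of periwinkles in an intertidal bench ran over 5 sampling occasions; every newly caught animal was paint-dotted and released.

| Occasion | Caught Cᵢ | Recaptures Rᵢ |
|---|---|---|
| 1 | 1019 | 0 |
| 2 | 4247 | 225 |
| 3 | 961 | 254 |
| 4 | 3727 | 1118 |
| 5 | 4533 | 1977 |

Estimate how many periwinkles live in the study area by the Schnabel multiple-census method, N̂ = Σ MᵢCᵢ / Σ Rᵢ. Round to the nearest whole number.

Marked at large before each occasion: Mᵢ = Σⱼ<ᵢ (Cⱼ − Rⱼ) → M1=0, M2=1019, M3=5041, M4=5748, M5=8357
Σ MᵢCᵢ = 0·1019 + 1019·4247 + 5041·961 + 5748·3727 + 8357·4533 = 0 + 4327693 + 4844401 + 21422796 + 37882281 = 68477171
Σ Rᵢ = 0 + 225 + 254 + 1118 + 1977 = 3574
N̂ = 68477171 / 3574 ≈ 19159.8 → 19160

N ≈ 19,160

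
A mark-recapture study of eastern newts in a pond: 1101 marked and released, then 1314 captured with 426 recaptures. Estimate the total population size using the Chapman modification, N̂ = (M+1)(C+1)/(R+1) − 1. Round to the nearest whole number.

N̂ = (1101+1)(1314+1)/(426+1) − 1 = 1102·1315/427 − 1
= 1449130/427 − 1 ≈ 3393.7 − 1 ≈ 3392.7 → 3393

N ≈ 3393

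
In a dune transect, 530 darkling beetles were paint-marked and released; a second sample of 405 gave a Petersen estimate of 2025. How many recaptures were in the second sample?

R = 106

From N = M·C/R: R = M·C / N = 530·405 / 2025 = 214650 / 2025 = 106.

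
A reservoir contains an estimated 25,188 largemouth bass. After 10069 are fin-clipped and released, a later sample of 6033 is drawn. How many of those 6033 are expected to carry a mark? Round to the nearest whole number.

Expected recaptures E[R] = M·C / N.
E[R] = 10069 × 6033 / 25188 = 60746277 / 25188 ≈ 2411.7 → 2412

expected recaptures ≈ 2412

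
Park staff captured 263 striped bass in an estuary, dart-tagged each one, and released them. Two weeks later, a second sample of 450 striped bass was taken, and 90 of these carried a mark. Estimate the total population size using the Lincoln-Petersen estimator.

N = 1315

N = (263 × 450) / 90 = 118350 / 90 = 1315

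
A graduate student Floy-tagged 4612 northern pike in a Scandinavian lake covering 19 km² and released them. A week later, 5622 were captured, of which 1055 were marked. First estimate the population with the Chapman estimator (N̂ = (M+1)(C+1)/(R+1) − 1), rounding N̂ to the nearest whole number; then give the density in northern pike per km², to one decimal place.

density ≈ 1292.7 northern pike per km²

N̂ = 4613·5623/1056 − 1 = 25938899/1056 − 1 ≈ 24562.4 → 24562
Density = N̂ / area = 24562 / 19 ≈ 1292.74 → 1292.7 per km²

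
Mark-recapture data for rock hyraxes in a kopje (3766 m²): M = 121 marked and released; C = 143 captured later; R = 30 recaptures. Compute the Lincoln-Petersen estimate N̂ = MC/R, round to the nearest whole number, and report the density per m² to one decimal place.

density ≈ 0.2 rock hyraxes per m²

N̂ = 121·143/30 = 17303/30 ≈ 576.8 → 577
Density = N̂ / area = 577 / 3766 ≈ 0.15 → 0.2 per m²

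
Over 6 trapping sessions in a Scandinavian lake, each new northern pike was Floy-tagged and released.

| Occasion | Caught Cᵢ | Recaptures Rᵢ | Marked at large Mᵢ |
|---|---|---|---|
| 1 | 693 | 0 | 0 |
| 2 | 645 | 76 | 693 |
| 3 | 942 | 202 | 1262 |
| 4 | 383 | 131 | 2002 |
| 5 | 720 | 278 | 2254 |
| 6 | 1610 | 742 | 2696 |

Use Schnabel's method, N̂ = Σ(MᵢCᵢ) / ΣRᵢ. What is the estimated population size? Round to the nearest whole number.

N ≈ 5854

Σ MᵢCᵢ = 0·693 + 693·645 + 1262·942 + 2002·383 + 2254·720 + 2696·1610 = 0 + 446985 + 1188804 + 766766 + 1622880 + 4340560 = 8365995
Σ Rᵢ = 0 + 76 + 202 + 131 + 278 + 742 = 1429
N̂ = 8365995 / 1429 ≈ 5854.4 → 5854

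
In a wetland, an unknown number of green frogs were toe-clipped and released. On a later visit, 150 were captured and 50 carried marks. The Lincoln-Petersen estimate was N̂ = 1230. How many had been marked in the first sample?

M = 410

From N = M·C/R: M = N·R / C = 1230·50 / 150 = 61500 / 150 = 410.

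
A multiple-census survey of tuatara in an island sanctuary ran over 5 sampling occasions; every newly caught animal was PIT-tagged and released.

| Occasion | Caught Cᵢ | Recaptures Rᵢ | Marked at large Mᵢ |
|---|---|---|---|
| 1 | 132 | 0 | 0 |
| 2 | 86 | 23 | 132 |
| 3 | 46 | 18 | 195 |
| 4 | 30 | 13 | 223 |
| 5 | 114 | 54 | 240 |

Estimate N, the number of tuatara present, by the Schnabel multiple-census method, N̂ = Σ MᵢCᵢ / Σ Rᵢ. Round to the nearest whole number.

N ≈ 503

Σ MᵢCᵢ = 0·132 + 132·86 + 195·46 + 223·30 + 240·114 = 0 + 11352 + 8970 + 6690 + 27360 = 54372
Σ Rᵢ = 0 + 23 + 18 + 13 + 54 = 108
N̂ = 54372 / 108 ≈ 503.4 → 503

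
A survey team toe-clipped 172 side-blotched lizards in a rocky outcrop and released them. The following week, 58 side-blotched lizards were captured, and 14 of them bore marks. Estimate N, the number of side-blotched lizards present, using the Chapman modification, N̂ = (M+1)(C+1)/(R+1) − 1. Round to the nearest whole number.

N̂ = (172+1)(58+1)/(14+1) − 1 = 173·59/15 − 1
= 10207/15 − 1 ≈ 680.47 − 1 ≈ 679.47 → 679

N ≈ 679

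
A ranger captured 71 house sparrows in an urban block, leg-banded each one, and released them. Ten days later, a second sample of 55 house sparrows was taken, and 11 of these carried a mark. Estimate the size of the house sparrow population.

N = 355

Lincoln-Petersen assumes M/N = R/C, so N = M·C / R.
N = (71 × 55) / 11 = 3905 / 11 = 355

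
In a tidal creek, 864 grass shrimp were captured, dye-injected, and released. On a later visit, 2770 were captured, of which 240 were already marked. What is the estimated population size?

The marked fraction in the recapture sample should equal the marked fraction in the population: 240/2770 = 864/N.
N = (864 × 2770) / 240 = 2393280 / 240 = 9972

N = 9972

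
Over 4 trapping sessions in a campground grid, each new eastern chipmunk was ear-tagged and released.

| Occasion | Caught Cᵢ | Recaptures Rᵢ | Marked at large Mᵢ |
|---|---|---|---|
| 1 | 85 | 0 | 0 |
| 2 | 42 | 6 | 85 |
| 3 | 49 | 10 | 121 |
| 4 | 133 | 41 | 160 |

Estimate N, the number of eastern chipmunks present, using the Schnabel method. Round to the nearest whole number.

N ≈ 540

Σ MᵢCᵢ = 0·85 + 85·42 + 121·49 + 160·133 = 0 + 3570 + 5929 + 21280 = 30779
Σ Rᵢ = 0 + 6 + 10 + 41 = 57
N̂ = 30779 / 57 ≈ 540.0 → 540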